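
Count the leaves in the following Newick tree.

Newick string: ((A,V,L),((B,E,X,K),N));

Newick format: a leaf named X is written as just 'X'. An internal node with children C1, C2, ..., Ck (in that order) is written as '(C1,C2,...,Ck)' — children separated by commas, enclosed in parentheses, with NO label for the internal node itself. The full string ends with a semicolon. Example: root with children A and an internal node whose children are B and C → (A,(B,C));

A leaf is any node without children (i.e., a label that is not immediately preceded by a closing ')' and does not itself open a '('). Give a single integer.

Answer: 8

Derivation:
Newick: ((A,V,L),((B,E,X,K),N));
Scan left-to-right; a leaf is any maximal label run not followed by '(':
  pos 2: leaf 'A' → count = 1
  pos 4: leaf 'V' → count = 2
  pos 6: leaf 'L' → count = 3
  pos 11: leaf 'B' → count = 4
  pos 13: leaf 'E' → count = 5
  pos 15: leaf 'X' → count = 6
  pos 17: leaf 'K' → count = 7
  pos 20: leaf 'N' → count = 8
Total leaves: 8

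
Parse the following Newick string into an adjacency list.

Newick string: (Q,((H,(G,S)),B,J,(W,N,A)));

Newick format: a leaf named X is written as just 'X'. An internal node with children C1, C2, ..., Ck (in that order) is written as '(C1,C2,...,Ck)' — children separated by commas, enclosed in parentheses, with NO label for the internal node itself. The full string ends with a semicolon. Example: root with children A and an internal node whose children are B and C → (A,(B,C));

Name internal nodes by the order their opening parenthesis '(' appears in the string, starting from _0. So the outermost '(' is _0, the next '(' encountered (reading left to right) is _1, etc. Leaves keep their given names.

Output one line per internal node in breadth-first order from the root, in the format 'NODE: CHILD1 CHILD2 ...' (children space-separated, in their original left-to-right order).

Answer: _0: Q _1
_1: _2 B J _4
_2: H _3
_4: W N A
_3: G S

Derivation:
Input: (Q,((H,(G,S)),B,J,(W,N,A)));
Scanning left-to-right, naming '(' by encounter order:
  pos 0: '(' -> open internal node _0 (depth 1)
  pos 3: '(' -> open internal node _1 (depth 2)
  pos 4: '(' -> open internal node _2 (depth 3)
  pos 7: '(' -> open internal node _3 (depth 4)
  pos 11: ')' -> close internal node _3 (now at depth 3)
  pos 12: ')' -> close internal node _2 (now at depth 2)
  pos 18: '(' -> open internal node _4 (depth 3)
  pos 24: ')' -> close internal node _4 (now at depth 2)
  pos 25: ')' -> close internal node _1 (now at depth 1)
  pos 26: ')' -> close internal node _0 (now at depth 0)
Total internal nodes: 5
BFS adjacency from root:
  _0: Q _1
  _1: _2 B J _4
  _2: H _3
  _4: W N A
  _3: G S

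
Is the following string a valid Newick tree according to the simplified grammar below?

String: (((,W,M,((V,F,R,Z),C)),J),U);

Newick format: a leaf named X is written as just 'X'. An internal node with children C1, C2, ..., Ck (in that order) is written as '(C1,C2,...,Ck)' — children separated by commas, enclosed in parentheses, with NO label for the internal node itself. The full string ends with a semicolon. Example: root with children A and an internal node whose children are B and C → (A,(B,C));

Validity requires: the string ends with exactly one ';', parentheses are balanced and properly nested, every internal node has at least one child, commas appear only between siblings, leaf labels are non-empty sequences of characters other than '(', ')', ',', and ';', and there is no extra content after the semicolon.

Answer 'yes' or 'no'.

Input: (((,W,M,((V,F,R,Z),C)),J),U);
Paren balance: 5 '(' vs 5 ')' OK
Ends with single ';': True
Full parse: FAILS (empty leaf label at pos 3)
Valid: False

Answer: no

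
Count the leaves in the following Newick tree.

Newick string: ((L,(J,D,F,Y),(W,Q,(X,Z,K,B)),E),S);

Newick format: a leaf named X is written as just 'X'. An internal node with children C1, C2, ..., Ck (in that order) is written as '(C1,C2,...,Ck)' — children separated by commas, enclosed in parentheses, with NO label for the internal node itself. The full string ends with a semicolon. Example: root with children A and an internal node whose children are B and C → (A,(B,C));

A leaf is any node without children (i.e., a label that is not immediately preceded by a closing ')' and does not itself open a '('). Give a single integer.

Answer: 13

Derivation:
Newick: ((L,(J,D,F,Y),(W,Q,(X,Z,K,B)),E),S);
Scan left-to-right; a leaf is any maximal label run not followed by '(':
  pos 2: leaf 'L' → count = 1
  pos 5: leaf 'J' → count = 2
  pos 7: leaf 'D' → count = 3
  pos 9: leaf 'F' → count = 4
  pos 11: leaf 'Y' → count = 5
  pos 15: leaf 'W' → count = 6
  pos 17: leaf 'Q' → count = 7
  pos 20: leaf 'X' → count = 8
  pos 22: leaf 'Z' → count = 9
  pos 24: leaf 'K' → count = 10
  pos 26: leaf 'B' → count = 11
  pos 30: leaf 'E' → count = 12
  pos 33: leaf 'S' → count = 13
Total leaves: 13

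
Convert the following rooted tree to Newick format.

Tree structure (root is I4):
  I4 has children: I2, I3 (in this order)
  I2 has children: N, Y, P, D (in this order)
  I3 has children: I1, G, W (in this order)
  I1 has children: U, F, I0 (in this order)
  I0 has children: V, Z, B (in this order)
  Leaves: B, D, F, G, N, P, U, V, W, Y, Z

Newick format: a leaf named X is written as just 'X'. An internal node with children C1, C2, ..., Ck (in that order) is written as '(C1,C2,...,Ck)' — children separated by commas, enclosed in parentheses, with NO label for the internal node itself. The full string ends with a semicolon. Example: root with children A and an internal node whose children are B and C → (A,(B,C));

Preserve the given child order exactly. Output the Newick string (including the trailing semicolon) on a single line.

Answer: ((N,Y,P,D),((U,F,(V,Z,B)),G,W));

Derivation:
internal I4 with children ['I2', 'I3']
  internal I2 with children ['N', 'Y', 'P', 'D']
    leaf 'N' → 'N'
    leaf 'Y' → 'Y'
    leaf 'P' → 'P'
    leaf 'D' → 'D'
  → '(N,Y,P,D)'
  internal I3 with children ['I1', 'G', 'W']
    internal I1 with children ['U', 'F', 'I0']
      leaf 'U' → 'U'
      leaf 'F' → 'F'
      internal I0 with children ['V', 'Z', 'B']
        leaf 'V' → 'V'
        leaf 'Z' → 'Z'
        leaf 'B' → 'B'
      → '(V,Z,B)'
    → '(U,F,(V,Z,B))'
    leaf 'G' → 'G'
    leaf 'W' → 'W'
  → '((U,F,(V,Z,B)),G,W)'
→ '((N,Y,P,D),((U,F,(V,Z,B)),G,W))'
Final: ((N,Y,P,D),((U,F,(V,Z,B)),G,W));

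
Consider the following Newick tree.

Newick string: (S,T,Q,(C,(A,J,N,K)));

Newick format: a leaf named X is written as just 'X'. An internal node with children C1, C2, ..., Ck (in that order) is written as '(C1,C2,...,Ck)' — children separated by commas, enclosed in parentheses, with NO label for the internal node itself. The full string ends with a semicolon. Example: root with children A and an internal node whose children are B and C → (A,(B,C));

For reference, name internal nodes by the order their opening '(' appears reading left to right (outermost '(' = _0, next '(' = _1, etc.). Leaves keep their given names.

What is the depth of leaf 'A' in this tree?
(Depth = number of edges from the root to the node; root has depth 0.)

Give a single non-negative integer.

Answer: 3

Derivation:
Newick: (S,T,Q,(C,(A,J,N,K)));
Naming internals by '(' encounter order: outermost '(' = _0, next = _1, ...
Query node: A
Path from root: _0 -> _1 -> _2 -> A
Depth of A: 3 (number of edges from root)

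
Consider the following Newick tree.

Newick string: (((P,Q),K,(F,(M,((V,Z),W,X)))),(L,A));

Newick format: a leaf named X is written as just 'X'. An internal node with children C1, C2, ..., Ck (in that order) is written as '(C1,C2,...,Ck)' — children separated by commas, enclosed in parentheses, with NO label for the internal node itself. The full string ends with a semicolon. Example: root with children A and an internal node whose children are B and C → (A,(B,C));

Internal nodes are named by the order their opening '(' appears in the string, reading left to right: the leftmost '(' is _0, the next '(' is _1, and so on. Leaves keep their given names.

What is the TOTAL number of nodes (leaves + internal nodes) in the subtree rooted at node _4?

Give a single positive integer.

Answer: 8

Derivation:
Newick: (((P,Q),K,(F,(M,((V,Z),W,X)))),(L,A));
Locate _4: it is the '(' at position 13 (the 5th '(' reading left to right).
Query: subtree rooted at _4
_4: subtree_size = 1 + 7
  M: subtree_size = 1 + 0
  _5: subtree_size = 1 + 5
    _6: subtree_size = 1 + 2
      V: subtree_size = 1 + 0
      Z: subtree_size = 1 + 0
    W: subtree_size = 1 + 0
    X: subtree_size = 1 + 0
Total subtree size of _4: 8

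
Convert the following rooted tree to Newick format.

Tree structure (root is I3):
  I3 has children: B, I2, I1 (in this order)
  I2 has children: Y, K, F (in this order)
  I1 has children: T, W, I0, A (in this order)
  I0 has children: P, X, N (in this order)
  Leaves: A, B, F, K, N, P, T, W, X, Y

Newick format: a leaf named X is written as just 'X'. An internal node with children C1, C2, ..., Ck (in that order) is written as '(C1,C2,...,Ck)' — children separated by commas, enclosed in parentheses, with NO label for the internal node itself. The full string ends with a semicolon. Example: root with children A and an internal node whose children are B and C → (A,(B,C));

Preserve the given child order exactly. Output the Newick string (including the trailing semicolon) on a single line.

Answer: (B,(Y,K,F),(T,W,(P,X,N),A));

Derivation:
internal I3 with children ['B', 'I2', 'I1']
  leaf 'B' → 'B'
  internal I2 with children ['Y', 'K', 'F']
    leaf 'Y' → 'Y'
    leaf 'K' → 'K'
    leaf 'F' → 'F'
  → '(Y,K,F)'
  internal I1 with children ['T', 'W', 'I0', 'A']
    leaf 'T' → 'T'
    leaf 'W' → 'W'
    internal I0 with children ['P', 'X', 'N']
      leaf 'P' → 'P'
      leaf 'X' → 'X'
      leaf 'N' → 'N'
    → '(P,X,N)'
    leaf 'A' → 'A'
  → '(T,W,(P,X,N),A)'
→ '(B,(Y,K,F),(T,W,(P,X,N),A))'
Final: (B,(Y,K,F),(T,W,(P,X,N),A));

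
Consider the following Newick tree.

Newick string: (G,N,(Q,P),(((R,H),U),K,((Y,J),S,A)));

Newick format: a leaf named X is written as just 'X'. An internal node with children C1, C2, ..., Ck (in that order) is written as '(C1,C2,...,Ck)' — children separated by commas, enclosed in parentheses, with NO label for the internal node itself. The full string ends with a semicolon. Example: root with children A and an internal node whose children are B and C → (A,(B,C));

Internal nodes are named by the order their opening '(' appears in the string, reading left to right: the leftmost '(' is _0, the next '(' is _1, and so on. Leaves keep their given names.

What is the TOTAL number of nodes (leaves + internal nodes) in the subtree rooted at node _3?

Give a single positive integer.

Answer: 5

Derivation:
Newick: (G,N,(Q,P),(((R,H),U),K,((Y,J),S,A)));
Locate _3: it is the '(' at position 12 (the 4th '(' reading left to right).
Query: subtree rooted at _3
_3: subtree_size = 1 + 4
  _4: subtree_size = 1 + 2
    R: subtree_size = 1 + 0
    H: subtree_size = 1 + 0
  U: subtree_size = 1 + 0
Total subtree size of _3: 5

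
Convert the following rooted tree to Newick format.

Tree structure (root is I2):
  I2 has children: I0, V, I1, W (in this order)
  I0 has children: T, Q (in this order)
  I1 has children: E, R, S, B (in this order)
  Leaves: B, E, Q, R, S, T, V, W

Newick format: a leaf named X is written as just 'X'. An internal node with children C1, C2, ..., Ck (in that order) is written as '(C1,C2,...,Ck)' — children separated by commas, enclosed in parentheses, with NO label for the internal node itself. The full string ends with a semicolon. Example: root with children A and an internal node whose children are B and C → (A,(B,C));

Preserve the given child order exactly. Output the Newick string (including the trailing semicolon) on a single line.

internal I2 with children ['I0', 'V', 'I1', 'W']
  internal I0 with children ['T', 'Q']
    leaf 'T' → 'T'
    leaf 'Q' → 'Q'
  → '(T,Q)'
  leaf 'V' → 'V'
  internal I1 with children ['E', 'R', 'S', 'B']
    leaf 'E' → 'E'
    leaf 'R' → 'R'
    leaf 'S' → 'S'
    leaf 'B' → 'B'
  → '(E,R,S,B)'
  leaf 'W' → 'W'
→ '((T,Q),V,(E,R,S,B),W)'
Final: ((T,Q),V,(E,R,S,B),W);

Answer: ((T,Q),V,(E,R,S,B),W);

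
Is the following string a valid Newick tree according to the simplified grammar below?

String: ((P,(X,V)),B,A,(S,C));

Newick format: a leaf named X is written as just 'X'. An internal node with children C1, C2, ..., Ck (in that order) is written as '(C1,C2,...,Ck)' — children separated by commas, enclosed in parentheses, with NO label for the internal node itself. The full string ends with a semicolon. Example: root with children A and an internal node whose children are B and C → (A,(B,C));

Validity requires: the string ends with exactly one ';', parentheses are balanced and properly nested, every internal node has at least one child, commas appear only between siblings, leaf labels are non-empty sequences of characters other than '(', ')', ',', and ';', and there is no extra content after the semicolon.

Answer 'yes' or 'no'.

Answer: yes

Derivation:
Input: ((P,(X,V)),B,A,(S,C));
Paren balance: 4 '(' vs 4 ')' OK
Ends with single ';': True
Full parse: OK
Valid: True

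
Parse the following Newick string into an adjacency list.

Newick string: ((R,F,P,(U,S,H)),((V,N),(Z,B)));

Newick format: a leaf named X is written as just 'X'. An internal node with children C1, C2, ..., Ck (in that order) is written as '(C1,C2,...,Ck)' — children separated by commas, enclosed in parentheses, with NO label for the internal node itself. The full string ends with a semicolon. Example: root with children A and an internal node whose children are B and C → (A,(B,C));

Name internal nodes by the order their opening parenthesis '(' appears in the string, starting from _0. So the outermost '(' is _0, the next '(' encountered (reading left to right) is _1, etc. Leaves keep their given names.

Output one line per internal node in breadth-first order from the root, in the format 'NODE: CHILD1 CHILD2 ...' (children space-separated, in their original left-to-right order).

Answer: _0: _1 _3
_1: R F P _2
_3: _4 _5
_2: U S H
_4: V N
_5: Z B

Derivation:
Input: ((R,F,P,(U,S,H)),((V,N),(Z,B)));
Scanning left-to-right, naming '(' by encounter order:
  pos 0: '(' -> open internal node _0 (depth 1)
  pos 1: '(' -> open internal node _1 (depth 2)
  pos 8: '(' -> open internal node _2 (depth 3)
  pos 14: ')' -> close internal node _2 (now at depth 2)
  pos 15: ')' -> close internal node _1 (now at depth 1)
  pos 17: '(' -> open internal node _3 (depth 2)
  pos 18: '(' -> open internal node _4 (depth 3)
  pos 22: ')' -> close internal node _4 (now at depth 2)
  pos 24: '(' -> open internal node _5 (depth 3)
  pos 28: ')' -> close internal node _5 (now at depth 2)
  pos 29: ')' -> close internal node _3 (now at depth 1)
  pos 30: ')' -> close internal node _0 (now at depth 0)
Total internal nodes: 6
BFS adjacency from root:
  _0: _1 _3
  _1: R F P _2
  _3: _4 _5
  _2: U S H
  _4: V N
  _5: Z B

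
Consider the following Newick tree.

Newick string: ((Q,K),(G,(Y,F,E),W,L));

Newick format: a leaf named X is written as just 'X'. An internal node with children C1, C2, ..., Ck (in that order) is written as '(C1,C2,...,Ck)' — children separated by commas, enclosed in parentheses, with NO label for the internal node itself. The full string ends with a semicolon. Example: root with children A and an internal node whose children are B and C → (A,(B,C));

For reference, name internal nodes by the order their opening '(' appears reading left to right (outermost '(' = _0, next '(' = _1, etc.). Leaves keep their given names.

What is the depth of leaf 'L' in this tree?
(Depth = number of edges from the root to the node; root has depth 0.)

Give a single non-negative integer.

Answer: 2

Derivation:
Newick: ((Q,K),(G,(Y,F,E),W,L));
Naming internals by '(' encounter order: outermost '(' = _0, next = _1, ...
Query node: L
Path from root: _0 -> _2 -> L
Depth of L: 2 (number of edges from root)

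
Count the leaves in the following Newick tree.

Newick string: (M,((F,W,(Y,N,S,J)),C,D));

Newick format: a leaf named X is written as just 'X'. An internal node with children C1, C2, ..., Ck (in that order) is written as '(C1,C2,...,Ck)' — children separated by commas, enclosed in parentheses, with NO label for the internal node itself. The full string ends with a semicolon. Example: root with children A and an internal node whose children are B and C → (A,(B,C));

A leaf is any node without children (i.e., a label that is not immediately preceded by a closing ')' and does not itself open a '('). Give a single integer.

Newick: (M,((F,W,(Y,N,S,J)),C,D));
Scan left-to-right; a leaf is any maximal label run not followed by '(':
  pos 1: leaf 'M' → count = 1
  pos 5: leaf 'F' → count = 2
  pos 7: leaf 'W' → count = 3
  pos 10: leaf 'Y' → count = 4
  pos 12: leaf 'N' → count = 5
  pos 14: leaf 'S' → count = 6
  pos 16: leaf 'J' → count = 7
  pos 20: leaf 'C' → count = 8
  pos 22: leaf 'D' → count = 9
Total leaves: 9

Answer: 9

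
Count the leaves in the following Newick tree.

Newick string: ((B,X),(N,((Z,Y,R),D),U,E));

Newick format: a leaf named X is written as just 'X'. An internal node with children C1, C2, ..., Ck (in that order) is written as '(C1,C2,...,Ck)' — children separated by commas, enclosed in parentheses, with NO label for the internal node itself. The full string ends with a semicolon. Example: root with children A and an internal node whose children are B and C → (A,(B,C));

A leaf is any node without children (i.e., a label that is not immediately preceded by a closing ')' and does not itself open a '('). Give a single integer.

Newick: ((B,X),(N,((Z,Y,R),D),U,E));
Scan left-to-right; a leaf is any maximal label run not followed by '(':
  pos 2: leaf 'B' → count = 1
  pos 4: leaf 'X' → count = 2
  pos 8: leaf 'N' → count = 3
  pos 12: leaf 'Z' → count = 4
  pos 14: leaf 'Y' → count = 5
  pos 16: leaf 'R' → count = 6
  pos 19: leaf 'D' → count = 7
  pos 22: leaf 'U' → count = 8
  pos 24: leaf 'E' → count = 9
Total leaves: 9

Answer: 9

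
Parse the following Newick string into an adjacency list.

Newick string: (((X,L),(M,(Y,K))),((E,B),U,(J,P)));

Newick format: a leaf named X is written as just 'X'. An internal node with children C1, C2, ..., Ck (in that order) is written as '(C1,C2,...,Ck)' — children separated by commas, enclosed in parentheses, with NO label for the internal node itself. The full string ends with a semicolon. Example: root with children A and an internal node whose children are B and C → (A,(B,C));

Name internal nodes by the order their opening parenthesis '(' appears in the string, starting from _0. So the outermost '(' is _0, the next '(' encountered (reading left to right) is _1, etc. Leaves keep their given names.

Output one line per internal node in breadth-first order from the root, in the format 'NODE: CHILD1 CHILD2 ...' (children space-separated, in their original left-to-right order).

Answer: _0: _1 _5
_1: _2 _3
_5: _6 U _7
_2: X L
_3: M _4
_6: E B
_7: J P
_4: Y K

Derivation:
Input: (((X,L),(M,(Y,K))),((E,B),U,(J,P)));
Scanning left-to-right, naming '(' by encounter order:
  pos 0: '(' -> open internal node _0 (depth 1)
  pos 1: '(' -> open internal node _1 (depth 2)
  pos 2: '(' -> open internal node _2 (depth 3)
  pos 6: ')' -> close internal node _2 (now at depth 2)
  pos 8: '(' -> open internal node _3 (depth 3)
  pos 11: '(' -> open internal node _4 (depth 4)
  pos 15: ')' -> close internal node _4 (now at depth 3)
  pos 16: ')' -> close internal node _3 (now at depth 2)
  pos 17: ')' -> close internal node _1 (now at depth 1)
  pos 19: '(' -> open internal node _5 (depth 2)
  pos 20: '(' -> open internal node _6 (depth 3)
  pos 24: ')' -> close internal node _6 (now at depth 2)
  pos 28: '(' -> open internal node _7 (depth 3)
  pos 32: ')' -> close internal node _7 (now at depth 2)
  pos 33: ')' -> close internal node _5 (now at depth 1)
  pos 34: ')' -> close internal node _0 (now at depth 0)
Total internal nodes: 8
BFS adjacency from root:
  _0: _1 _5
  _1: _2 _3
  _5: _6 U _7
  _2: X L
  _3: M _4
  _6: E B
  _7: J P
  _4: Y K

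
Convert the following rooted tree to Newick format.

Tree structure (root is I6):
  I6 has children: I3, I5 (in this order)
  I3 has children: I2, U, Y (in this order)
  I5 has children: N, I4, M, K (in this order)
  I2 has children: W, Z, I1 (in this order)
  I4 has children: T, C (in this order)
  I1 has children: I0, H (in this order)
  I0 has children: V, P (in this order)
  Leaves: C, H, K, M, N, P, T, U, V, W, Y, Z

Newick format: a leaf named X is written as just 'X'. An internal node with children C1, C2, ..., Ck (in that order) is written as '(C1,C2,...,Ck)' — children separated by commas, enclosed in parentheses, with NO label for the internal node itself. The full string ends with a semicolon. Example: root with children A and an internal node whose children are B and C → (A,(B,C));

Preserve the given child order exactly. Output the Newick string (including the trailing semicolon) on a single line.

internal I6 with children ['I3', 'I5']
  internal I3 with children ['I2', 'U', 'Y']
    internal I2 with children ['W', 'Z', 'I1']
      leaf 'W' → 'W'
      leaf 'Z' → 'Z'
      internal I1 with children ['I0', 'H']
        internal I0 with children ['V', 'P']
          leaf 'V' → 'V'
          leaf 'P' → 'P'
        → '(V,P)'
        leaf 'H' → 'H'
      → '((V,P),H)'
    → '(W,Z,((V,P),H))'
    leaf 'U' → 'U'
    leaf 'Y' → 'Y'
  → '((W,Z,((V,P),H)),U,Y)'
  internal I5 with children ['N', 'I4', 'M', 'K']
    leaf 'N' → 'N'
    internal I4 with children ['T', 'C']
      leaf 'T' → 'T'
      leaf 'C' → 'C'
    → '(T,C)'
    leaf 'M' → 'M'
    leaf 'K' → 'K'
  → '(N,(T,C),M,K)'
→ '(((W,Z,((V,P),H)),U,Y),(N,(T,C),M,K))'
Final: (((W,Z,((V,P),H)),U,Y),(N,(T,C),M,K));

Answer: (((W,Z,((V,P),H)),U,Y),(N,(T,C),M,K));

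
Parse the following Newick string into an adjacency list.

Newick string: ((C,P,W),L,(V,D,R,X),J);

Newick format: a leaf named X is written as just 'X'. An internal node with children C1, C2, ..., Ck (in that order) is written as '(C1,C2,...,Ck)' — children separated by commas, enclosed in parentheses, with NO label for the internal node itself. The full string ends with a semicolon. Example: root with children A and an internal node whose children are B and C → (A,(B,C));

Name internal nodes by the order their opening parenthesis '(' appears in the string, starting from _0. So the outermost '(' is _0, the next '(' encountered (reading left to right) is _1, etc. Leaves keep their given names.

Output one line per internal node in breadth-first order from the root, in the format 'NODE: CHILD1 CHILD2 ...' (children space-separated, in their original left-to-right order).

Answer: _0: _1 L _2 J
_1: C P W
_2: V D R X

Derivation:
Input: ((C,P,W),L,(V,D,R,X),J);
Scanning left-to-right, naming '(' by encounter order:
  pos 0: '(' -> open internal node _0 (depth 1)
  pos 1: '(' -> open internal node _1 (depth 2)
  pos 7: ')' -> close internal node _1 (now at depth 1)
  pos 11: '(' -> open internal node _2 (depth 2)
  pos 19: ')' -> close internal node _2 (now at depth 1)
  pos 22: ')' -> close internal node _0 (now at depth 0)
Total internal nodes: 3
BFS adjacency from root:
  _0: _1 L _2 J
  _1: C P W
  _2: V D R X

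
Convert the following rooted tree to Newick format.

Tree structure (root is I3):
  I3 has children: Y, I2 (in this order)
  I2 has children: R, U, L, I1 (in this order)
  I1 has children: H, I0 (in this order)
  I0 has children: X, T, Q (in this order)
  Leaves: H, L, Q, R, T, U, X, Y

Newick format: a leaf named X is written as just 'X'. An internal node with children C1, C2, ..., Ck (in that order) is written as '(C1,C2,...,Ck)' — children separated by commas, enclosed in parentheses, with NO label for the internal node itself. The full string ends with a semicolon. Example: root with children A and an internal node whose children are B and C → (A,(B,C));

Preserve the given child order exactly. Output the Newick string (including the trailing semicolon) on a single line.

Answer: (Y,(R,U,L,(H,(X,T,Q))));

Derivation:
internal I3 with children ['Y', 'I2']
  leaf 'Y' → 'Y'
  internal I2 with children ['R', 'U', 'L', 'I1']
    leaf 'R' → 'R'
    leaf 'U' → 'U'
    leaf 'L' → 'L'
    internal I1 with children ['H', 'I0']
      leaf 'H' → 'H'
      internal I0 with children ['X', 'T', 'Q']
        leaf 'X' → 'X'
        leaf 'T' → 'T'
        leaf 'Q' → 'Q'
      → '(X,T,Q)'
    → '(H,(X,T,Q))'
  → '(R,U,L,(H,(X,T,Q)))'
→ '(Y,(R,U,L,(H,(X,T,Q))))'
Final: (Y,(R,U,L,(H,(X,T,Q))));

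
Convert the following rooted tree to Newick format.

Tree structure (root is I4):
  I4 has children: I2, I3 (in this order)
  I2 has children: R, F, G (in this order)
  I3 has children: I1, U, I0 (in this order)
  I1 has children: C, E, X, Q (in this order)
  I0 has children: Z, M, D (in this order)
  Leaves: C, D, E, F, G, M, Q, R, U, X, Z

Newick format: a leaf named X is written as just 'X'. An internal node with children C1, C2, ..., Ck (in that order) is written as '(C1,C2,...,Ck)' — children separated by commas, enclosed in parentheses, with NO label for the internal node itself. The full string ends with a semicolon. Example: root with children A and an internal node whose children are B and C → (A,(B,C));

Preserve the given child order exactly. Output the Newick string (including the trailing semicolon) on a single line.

Answer: ((R,F,G),((C,E,X,Q),U,(Z,M,D)));

Derivation:
internal I4 with children ['I2', 'I3']
  internal I2 with children ['R', 'F', 'G']
    leaf 'R' → 'R'
    leaf 'F' → 'F'
    leaf 'G' → 'G'
  → '(R,F,G)'
  internal I3 with children ['I1', 'U', 'I0']
    internal I1 with children ['C', 'E', 'X', 'Q']
      leaf 'C' → 'C'
      leaf 'E' → 'E'
      leaf 'X' → 'X'
      leaf 'Q' → 'Q'
    → '(C,E,X,Q)'
    leaf 'U' → 'U'
    internal I0 with children ['Z', 'M', 'D']
      leaf 'Z' → 'Z'
      leaf 'M' → 'M'
      leaf 'D' → 'D'
    → '(Z,M,D)'
  → '((C,E,X,Q),U,(Z,M,D))'
→ '((R,F,G),((C,E,X,Q),U,(Z,M,D)))'
Final: ((R,F,G),((C,E,X,Q),U,(Z,M,D)));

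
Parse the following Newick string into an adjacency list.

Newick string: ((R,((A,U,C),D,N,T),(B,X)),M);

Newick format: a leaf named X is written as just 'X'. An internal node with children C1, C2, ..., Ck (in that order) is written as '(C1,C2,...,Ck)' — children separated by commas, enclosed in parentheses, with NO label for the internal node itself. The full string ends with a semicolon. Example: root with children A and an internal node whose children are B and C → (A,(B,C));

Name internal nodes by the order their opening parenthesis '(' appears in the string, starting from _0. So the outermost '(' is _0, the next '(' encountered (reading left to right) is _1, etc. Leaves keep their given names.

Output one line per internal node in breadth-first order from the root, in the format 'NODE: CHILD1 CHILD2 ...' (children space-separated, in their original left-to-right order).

Answer: _0: _1 M
_1: R _2 _4
_2: _3 D N T
_4: B X
_3: A U C

Derivation:
Input: ((R,((A,U,C),D,N,T),(B,X)),M);
Scanning left-to-right, naming '(' by encounter order:
  pos 0: '(' -> open internal node _0 (depth 1)
  pos 1: '(' -> open internal node _1 (depth 2)
  pos 4: '(' -> open internal node _2 (depth 3)
  pos 5: '(' -> open internal node _3 (depth 4)
  pos 11: ')' -> close internal node _3 (now at depth 3)
  pos 18: ')' -> close internal node _2 (now at depth 2)
  pos 20: '(' -> open internal node _4 (depth 3)
  pos 24: ')' -> close internal node _4 (now at depth 2)
  pos 25: ')' -> close internal node _1 (now at depth 1)
  pos 28: ')' -> close internal node _0 (now at depth 0)
Total internal nodes: 5
BFS adjacency from root:
  _0: _1 M
  _1: R _2 _4
  _2: _3 D N T
  _4: B X
  _3: A U C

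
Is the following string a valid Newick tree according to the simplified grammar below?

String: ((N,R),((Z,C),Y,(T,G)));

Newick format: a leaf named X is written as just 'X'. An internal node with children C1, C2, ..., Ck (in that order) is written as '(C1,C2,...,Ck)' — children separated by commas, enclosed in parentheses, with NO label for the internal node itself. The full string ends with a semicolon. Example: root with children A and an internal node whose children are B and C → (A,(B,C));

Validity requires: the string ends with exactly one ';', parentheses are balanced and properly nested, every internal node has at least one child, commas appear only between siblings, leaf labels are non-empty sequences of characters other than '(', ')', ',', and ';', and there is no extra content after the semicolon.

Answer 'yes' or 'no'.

Input: ((N,R),((Z,C),Y,(T,G)));
Paren balance: 5 '(' vs 5 ')' OK
Ends with single ';': True
Full parse: OK
Valid: True

Answer: yes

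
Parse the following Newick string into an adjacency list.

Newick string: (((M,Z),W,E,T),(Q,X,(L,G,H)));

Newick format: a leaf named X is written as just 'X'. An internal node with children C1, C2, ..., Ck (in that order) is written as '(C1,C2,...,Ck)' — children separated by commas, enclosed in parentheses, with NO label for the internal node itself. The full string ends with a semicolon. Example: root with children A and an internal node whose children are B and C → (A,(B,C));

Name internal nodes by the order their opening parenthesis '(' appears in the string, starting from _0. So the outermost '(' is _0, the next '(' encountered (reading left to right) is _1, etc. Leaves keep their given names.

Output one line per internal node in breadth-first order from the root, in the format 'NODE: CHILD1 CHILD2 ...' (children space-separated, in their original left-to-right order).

Input: (((M,Z),W,E,T),(Q,X,(L,G,H)));
Scanning left-to-right, naming '(' by encounter order:
  pos 0: '(' -> open internal node _0 (depth 1)
  pos 1: '(' -> open internal node _1 (depth 2)
  pos 2: '(' -> open internal node _2 (depth 3)
  pos 6: ')' -> close internal node _2 (now at depth 2)
  pos 13: ')' -> close internal node _1 (now at depth 1)
  pos 15: '(' -> open internal node _3 (depth 2)
  pos 20: '(' -> open internal node _4 (depth 3)
  pos 26: ')' -> close internal node _4 (now at depth 2)
  pos 27: ')' -> close internal node _3 (now at depth 1)
  pos 28: ')' -> close internal node _0 (now at depth 0)
Total internal nodes: 5
BFS adjacency from root:
  _0: _1 _3
  _1: _2 W E T
  _3: Q X _4
  _2: M Z
  _4: L G H

Answer: _0: _1 _3
_1: _2 W E T
_3: Q X _4
_2: M Z
_4: L G H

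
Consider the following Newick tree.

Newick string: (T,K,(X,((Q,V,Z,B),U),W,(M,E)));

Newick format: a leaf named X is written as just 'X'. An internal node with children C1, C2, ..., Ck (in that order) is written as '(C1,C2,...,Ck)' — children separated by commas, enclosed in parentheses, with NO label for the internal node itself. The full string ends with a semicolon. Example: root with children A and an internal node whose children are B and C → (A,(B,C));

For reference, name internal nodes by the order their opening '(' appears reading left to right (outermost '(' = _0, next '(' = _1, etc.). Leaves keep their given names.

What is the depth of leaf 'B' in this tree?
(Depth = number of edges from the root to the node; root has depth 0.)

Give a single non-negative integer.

Answer: 4

Derivation:
Newick: (T,K,(X,((Q,V,Z,B),U),W,(M,E)));
Naming internals by '(' encounter order: outermost '(' = _0, next = _1, ...
Query node: B
Path from root: _0 -> _1 -> _2 -> _3 -> B
Depth of B: 4 (number of edges from root)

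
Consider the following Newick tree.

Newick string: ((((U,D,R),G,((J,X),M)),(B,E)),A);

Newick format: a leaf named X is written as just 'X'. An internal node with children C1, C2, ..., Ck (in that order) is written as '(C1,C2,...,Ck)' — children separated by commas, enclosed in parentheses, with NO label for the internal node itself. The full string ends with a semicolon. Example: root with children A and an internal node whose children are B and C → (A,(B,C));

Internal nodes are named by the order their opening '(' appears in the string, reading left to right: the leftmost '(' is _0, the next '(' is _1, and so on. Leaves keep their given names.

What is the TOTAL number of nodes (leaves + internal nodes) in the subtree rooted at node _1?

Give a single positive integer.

Answer: 15

Derivation:
Newick: ((((U,D,R),G,((J,X),M)),(B,E)),A);
Locate _1: it is the '(' at position 1 (the 2nd '(' reading left to right).
Query: subtree rooted at _1
_1: subtree_size = 1 + 14
  _2: subtree_size = 1 + 10
    _3: subtree_size = 1 + 3
      U: subtree_size = 1 + 0
      D: subtree_size = 1 + 0
      R: subtree_size = 1 + 0
    G: subtree_size = 1 + 0
    _4: subtree_size = 1 + 4
      _5: subtree_size = 1 + 2
        J: subtree_size = 1 + 0
        X: subtree_size = 1 + 0
      M: subtree_size = 1 + 0
  _6: subtree_size = 1 + 2
    B: subtree_size = 1 + 0
    E: subtree_size = 1 + 0
Total subtree size of _1: 15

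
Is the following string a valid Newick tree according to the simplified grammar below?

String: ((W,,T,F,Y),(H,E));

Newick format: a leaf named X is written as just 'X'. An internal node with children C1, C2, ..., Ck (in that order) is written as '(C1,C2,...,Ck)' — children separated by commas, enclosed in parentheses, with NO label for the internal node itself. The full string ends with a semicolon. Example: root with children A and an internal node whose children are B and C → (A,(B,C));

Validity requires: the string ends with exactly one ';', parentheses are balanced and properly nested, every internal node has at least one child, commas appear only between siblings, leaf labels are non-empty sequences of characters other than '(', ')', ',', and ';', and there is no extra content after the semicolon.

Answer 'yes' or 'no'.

Input: ((W,,T,F,Y),(H,E));
Paren balance: 3 '(' vs 3 ')' OK
Ends with single ';': True
Full parse: FAILS (empty leaf label at pos 4)
Valid: False

Answer: no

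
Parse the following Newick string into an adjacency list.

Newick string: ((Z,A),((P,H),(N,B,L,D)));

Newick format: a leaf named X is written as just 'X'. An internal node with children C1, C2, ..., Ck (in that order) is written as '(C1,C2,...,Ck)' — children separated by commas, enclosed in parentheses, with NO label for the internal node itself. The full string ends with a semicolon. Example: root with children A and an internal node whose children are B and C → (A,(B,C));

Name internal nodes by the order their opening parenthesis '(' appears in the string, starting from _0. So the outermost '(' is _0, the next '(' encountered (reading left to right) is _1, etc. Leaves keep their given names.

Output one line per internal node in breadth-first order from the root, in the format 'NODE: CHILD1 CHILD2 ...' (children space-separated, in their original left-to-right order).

Answer: _0: _1 _2
_1: Z A
_2: _3 _4
_3: P H
_4: N B L D

Derivation:
Input: ((Z,A),((P,H),(N,B,L,D)));
Scanning left-to-right, naming '(' by encounter order:
  pos 0: '(' -> open internal node _0 (depth 1)
  pos 1: '(' -> open internal node _1 (depth 2)
  pos 5: ')' -> close internal node _1 (now at depth 1)
  pos 7: '(' -> open internal node _2 (depth 2)
  pos 8: '(' -> open internal node _3 (depth 3)
  pos 12: ')' -> close internal node _3 (now at depth 2)
  pos 14: '(' -> open internal node _4 (depth 3)
  pos 22: ')' -> close internal node _4 (now at depth 2)
  pos 23: ')' -> close internal node _2 (now at depth 1)
  pos 24: ')' -> close internal node _0 (now at depth 0)
Total internal nodes: 5
BFS adjacency from root:
  _0: _1 _2
  _1: Z A
  _2: _3 _4
  _3: P H
  _4: N B L D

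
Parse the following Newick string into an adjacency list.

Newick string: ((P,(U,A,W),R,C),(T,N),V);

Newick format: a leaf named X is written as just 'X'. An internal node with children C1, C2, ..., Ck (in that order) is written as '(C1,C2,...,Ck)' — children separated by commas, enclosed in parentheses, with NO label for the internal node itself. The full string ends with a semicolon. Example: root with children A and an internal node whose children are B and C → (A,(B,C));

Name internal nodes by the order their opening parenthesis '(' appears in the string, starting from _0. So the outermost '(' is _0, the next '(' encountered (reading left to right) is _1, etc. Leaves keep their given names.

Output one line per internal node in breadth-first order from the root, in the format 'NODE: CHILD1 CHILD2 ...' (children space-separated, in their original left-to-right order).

Answer: _0: _1 _3 V
_1: P _2 R C
_3: T N
_2: U A W

Derivation:
Input: ((P,(U,A,W),R,C),(T,N),V);
Scanning left-to-right, naming '(' by encounter order:
  pos 0: '(' -> open internal node _0 (depth 1)
  pos 1: '(' -> open internal node _1 (depth 2)
  pos 4: '(' -> open internal node _2 (depth 3)
  pos 10: ')' -> close internal node _2 (now at depth 2)
  pos 15: ')' -> close internal node _1 (now at depth 1)
  pos 17: '(' -> open internal node _3 (depth 2)
  pos 21: ')' -> close internal node _3 (now at depth 1)
  pos 24: ')' -> close internal node _0 (now at depth 0)
Total internal nodes: 4
BFS adjacency from root:
  _0: _1 _3 V
  _1: P _2 R C
  _3: T N
  _2: U A W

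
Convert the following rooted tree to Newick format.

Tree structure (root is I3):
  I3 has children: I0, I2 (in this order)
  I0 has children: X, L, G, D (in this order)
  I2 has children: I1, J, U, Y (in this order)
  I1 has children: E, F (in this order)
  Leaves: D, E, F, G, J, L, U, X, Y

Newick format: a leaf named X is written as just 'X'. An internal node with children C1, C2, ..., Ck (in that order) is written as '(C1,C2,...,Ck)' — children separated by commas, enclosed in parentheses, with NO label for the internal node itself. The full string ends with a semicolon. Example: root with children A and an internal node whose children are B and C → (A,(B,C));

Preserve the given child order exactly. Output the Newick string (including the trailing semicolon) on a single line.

Answer: ((X,L,G,D),((E,F),J,U,Y));

Derivation:
internal I3 with children ['I0', 'I2']
  internal I0 with children ['X', 'L', 'G', 'D']
    leaf 'X' → 'X'
    leaf 'L' → 'L'
    leaf 'G' → 'G'
    leaf 'D' → 'D'
  → '(X,L,G,D)'
  internal I2 with children ['I1', 'J', 'U', 'Y']
    internal I1 with children ['E', 'F']
      leaf 'E' → 'E'
      leaf 'F' → 'F'
    → '(E,F)'
    leaf 'J' → 'J'
    leaf 'U' → 'U'
    leaf 'Y' → 'Y'
  → '((E,F),J,U,Y)'
→ '((X,L,G,D),((E,F),J,U,Y))'
Final: ((X,L,G,D),((E,F),J,U,Y));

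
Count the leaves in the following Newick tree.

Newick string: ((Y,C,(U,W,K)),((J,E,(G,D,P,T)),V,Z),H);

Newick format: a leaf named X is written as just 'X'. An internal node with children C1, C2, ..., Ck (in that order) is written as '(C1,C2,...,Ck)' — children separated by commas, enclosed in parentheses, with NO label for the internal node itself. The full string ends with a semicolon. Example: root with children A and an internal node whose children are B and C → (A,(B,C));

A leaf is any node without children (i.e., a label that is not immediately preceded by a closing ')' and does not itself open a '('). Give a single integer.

Answer: 14

Derivation:
Newick: ((Y,C,(U,W,K)),((J,E,(G,D,P,T)),V,Z),H);
Scan left-to-right; a leaf is any maximal label run not followed by '(':
  pos 2: leaf 'Y' → count = 1
  pos 4: leaf 'C' → count = 2
  pos 7: leaf 'U' → count = 3
  pos 9: leaf 'W' → count = 4
  pos 11: leaf 'K' → count = 5
  pos 17: leaf 'J' → count = 6
  pos 19: leaf 'E' → count = 7
  pos 22: leaf 'G' → count = 8
  pos 24: leaf 'D' → count = 9
  pos 26: leaf 'P' → count = 10
  pos 28: leaf 'T' → count = 11
  pos 32: leaf 'V' → count = 12
  pos 34: leaf 'Z' → count = 13
  pos 37: leaf 'H' → count = 14
Total leaves: 14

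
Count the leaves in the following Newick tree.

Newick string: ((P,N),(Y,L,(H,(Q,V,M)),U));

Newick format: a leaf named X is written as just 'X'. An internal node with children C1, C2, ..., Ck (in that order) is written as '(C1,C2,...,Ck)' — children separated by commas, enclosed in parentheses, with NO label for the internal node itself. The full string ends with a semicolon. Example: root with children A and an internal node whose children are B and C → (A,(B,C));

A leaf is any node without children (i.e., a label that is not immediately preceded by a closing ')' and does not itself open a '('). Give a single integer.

Answer: 9

Derivation:
Newick: ((P,N),(Y,L,(H,(Q,V,M)),U));
Scan left-to-right; a leaf is any maximal label run not followed by '(':
  pos 2: leaf 'P' → count = 1
  pos 4: leaf 'N' → count = 2
  pos 8: leaf 'Y' → count = 3
  pos 10: leaf 'L' → count = 4
  pos 13: leaf 'H' → count = 5
  pos 16: leaf 'Q' → count = 6
  pos 18: leaf 'V' → count = 7
  pos 20: leaf 'M' → count = 8
  pos 24: leaf 'U' → count = 9
Total leaves: 9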